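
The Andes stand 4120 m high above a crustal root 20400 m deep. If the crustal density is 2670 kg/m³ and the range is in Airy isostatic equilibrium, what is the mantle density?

3210 kg/m³

Airy balance: ρ_c h = (ρ_m − ρ_c) r → ρ_m = ρ_c (1 + h/r).
ρ_m = 2670 × (1 + 4120 m/20400 m) = 3210 kg/m³.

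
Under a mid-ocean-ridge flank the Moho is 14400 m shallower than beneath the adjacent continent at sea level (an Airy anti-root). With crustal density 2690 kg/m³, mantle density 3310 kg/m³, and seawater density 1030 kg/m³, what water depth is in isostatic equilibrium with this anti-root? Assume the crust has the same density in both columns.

Replacing a thickness d of crust by seawater at the top must be balanced by replacing crust with mantle at the base: d (ρ_c − ρ_w) = a (ρ_m − ρ_c).
d = a (ρ_m − ρ_c)/(ρ_c − ρ_w) = 14400 m × 620/1660 = 5380 m.

5380 m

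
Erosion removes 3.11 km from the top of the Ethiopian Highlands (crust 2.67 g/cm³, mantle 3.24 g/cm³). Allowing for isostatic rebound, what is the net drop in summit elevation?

Rebound u = e ρ_c/ρ_m = 3.11 km × 2.67/3.24 = 2.563 km.
Net surface drop = e − u = 3.11 km − 2.563 km = e (ρ_m − ρ_c)/ρ_m = 0.547 km.

0.547 km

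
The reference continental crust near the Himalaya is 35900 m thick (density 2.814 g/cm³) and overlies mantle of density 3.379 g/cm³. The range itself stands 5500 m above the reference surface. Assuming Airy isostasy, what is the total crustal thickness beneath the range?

Root depth r = h ρ_c / (ρ_m − ρ_c) = 5500 m × 2.814 / 0.565 = 27390 m.
Total thickness = T + h + r = 35900 m + 5500 m + 27390 m = 68800 m.

68800 m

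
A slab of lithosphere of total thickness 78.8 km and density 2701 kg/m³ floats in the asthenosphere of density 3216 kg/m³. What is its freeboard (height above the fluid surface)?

Floating equilibrium: submerged depth d = t ρ_obj/ρ_fluid = 78.8 km × 2701/3216 = 66.18 km.
Freeboard = t − d = 78.8 km − 66.18 km = 12.6 km.

12.6 km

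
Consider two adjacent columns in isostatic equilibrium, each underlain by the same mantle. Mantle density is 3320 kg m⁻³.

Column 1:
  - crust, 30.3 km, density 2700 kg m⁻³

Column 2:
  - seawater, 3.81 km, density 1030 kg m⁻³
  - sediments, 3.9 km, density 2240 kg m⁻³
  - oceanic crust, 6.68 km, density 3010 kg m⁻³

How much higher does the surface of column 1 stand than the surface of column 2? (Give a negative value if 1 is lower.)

1.14 km

For any compensation level in the mantle, the mantle terms cancel and isostasy reduces to e = (Σt_1 − Σt_2) − (Σ(ρt)_1 − Σ(ρt)_2) / ρ_m.
Σt_1 = 30.3 km; Σt_2 = 14.39 km; Σ(ρt)_1 = 81810; Σ(ρt)_2 = 32767.1 (in km·kg m⁻³).
e = (30.3 − 14.39) − (81810 − 32767.1) / 3320 = 1.14 km.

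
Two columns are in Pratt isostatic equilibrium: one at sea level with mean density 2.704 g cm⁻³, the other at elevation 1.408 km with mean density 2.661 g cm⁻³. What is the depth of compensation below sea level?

ρ_ref D = ρ (D + h) → D (ρ_ref − ρ) = ρ h.
D = ρ h/(ρ_ref − ρ) = 2.661 × 1.408 km/(2.704 − 2.661) = 87.1 km.

87.1 km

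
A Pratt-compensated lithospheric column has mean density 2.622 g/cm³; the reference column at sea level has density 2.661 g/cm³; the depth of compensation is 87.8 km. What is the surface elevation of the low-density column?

1.31 km

ρ_ref D = ρ (D + h) → h = D (ρ_ref − ρ)/ρ.
h = 87.8 km × (2.661 − 2.622)/2.622 = 1.31 km.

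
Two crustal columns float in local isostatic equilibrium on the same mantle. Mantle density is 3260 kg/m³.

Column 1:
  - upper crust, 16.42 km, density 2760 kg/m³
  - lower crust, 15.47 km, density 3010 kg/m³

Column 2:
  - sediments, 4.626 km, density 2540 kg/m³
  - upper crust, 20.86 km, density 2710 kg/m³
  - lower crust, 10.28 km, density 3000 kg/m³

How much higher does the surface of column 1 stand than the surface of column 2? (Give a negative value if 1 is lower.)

For any compensation level in the mantle, the mantle terms cancel and isostasy reduces to e = (Σt_1 − Σt_2) − (Σ(ρt)_1 − Σ(ρt)_2) / ρ_m.
Σt_1 = 31.89 km; Σt_2 = 35.766 km; Σ(ρt)_1 = 91883.9; Σ(ρt)_2 = 99120.64 (in km·kg/m³).
e = (31.89 − 35.766) − (91883.9 − 99120.64) / 3260 = −1.66 km.

−1.66 km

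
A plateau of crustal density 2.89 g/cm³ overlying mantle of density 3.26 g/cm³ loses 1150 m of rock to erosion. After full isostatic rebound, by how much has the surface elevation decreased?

131 m

Rebound u = e ρ_c/ρ_m = 1150 m × 2.89/3.26 = 1019 m.
Net surface drop = e − u = 1150 m − 1019 m = e (ρ_m − ρ_c)/ρ_m = 131 m.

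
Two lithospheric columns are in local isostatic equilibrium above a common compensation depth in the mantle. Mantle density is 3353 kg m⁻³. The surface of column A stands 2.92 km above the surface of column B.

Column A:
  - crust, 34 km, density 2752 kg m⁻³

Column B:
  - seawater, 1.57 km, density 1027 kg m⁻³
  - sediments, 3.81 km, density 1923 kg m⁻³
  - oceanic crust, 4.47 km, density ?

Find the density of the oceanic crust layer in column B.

Take the compensation level at the base of the deeper column (depth z_c below the surface of column A) and equate Σ ρ_i t_i down to z_c; mantle fills any gap and the z_c terms cancel.
Column A: 34×2752 + (z_c − 34)×3353
Column B: 2.92×0 + 1.57×1027 + 3.81×1923 + 4.47×ρ + (z_c − 2.92 − 9.85)×3353
The z_c×3353 term appears on both sides and cancels. Collect the known terms of each column as K = Σ(ρt)_known − 3353 × (depth of known layers): K_A = 93568 − 3353×34 = −20434; K_B = 8939.02 − 3353×(2.92 + 9.85) = −33878.79.
Balance: K_A = K_B + 4.47×ρ, so ρ = (K_A − K_B)/4.47 = 13444.8/4.47 = 3010 kg m⁻³.

3010 kg m⁻³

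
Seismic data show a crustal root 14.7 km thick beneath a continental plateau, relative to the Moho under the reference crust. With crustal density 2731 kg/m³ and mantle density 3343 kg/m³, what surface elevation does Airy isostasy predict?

For local isostatic compensation: ρ_c h = (ρ_m − ρ_c) r.
h = r (ρ_m − ρ_c) / ρ_c = 14.7 km × (3343 − 2731) / 2731 = 3.29 km.

3.29 km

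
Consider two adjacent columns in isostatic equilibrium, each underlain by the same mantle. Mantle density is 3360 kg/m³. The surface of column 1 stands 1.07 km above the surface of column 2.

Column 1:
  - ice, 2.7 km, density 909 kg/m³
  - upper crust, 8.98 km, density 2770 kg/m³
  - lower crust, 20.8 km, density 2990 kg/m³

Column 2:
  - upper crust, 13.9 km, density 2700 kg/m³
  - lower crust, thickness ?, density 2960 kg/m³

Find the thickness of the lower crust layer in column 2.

17.1 km

Take the compensation level at the base of the deeper column (depth z_c below the surface of column 1) and equate Σ ρ_i t_i down to z_c; mantle fills any gap and the z_c terms cancel.
Column 1: 2.7×909 + 8.98×2770 + 20.8×2990 + (z_c − 32.48)×3360
Column 2: 1.07×0 + 13.9×2700 + x×2960 + (z_c − 1.07 − 13.9 − x)×3360
The z_c×3360 term appears on both sides and cancels. Collect the known terms of each column as K = Σ(ρt)_known − 3360 × (depth of known layers): K_1 = 89520.9 − 3360×32.48 = −19611.9; K_2 = 37530 − 3360×(1.07 + 13.9) = −12769.2.
Balance: K_1 = K_2 − x×(3360 − 2960), so x = (K_2 − K_1)/(3360 − 2960) = 6842.7/400 = 17.1 km.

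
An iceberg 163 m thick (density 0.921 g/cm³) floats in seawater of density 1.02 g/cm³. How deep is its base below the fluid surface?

147 m

Draft d = t ρ_obj/ρ_fluid = 163 m × 0.921/1.02 = 147 m.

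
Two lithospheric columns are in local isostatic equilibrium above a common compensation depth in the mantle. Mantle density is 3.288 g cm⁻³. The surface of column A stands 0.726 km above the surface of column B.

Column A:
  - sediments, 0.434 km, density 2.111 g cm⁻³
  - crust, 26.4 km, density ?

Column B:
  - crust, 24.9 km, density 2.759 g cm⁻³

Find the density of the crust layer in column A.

Take the compensation level at the base of the deeper column (depth z_c below the surface of column A) and equate Σ ρ_i t_i down to z_c; mantle fills any gap and the z_c terms cancel.
Column A: 0.434×2.111 + 26.4×ρ + (z_c − 26.834)×3.288
Column B: 0.726×0 + 24.9×2.759 + (z_c − 0.726 − 24.9)×3.288
The z_c×3.288 term appears on both sides and cancels. Collect the known terms of each column as K = Σ(ρt)_known − 3.288 × (depth of known layers): K_A = 0.916174 − 3.288×26.834 = −87.314018; K_B = 68.6991 − 3.288×(0.726 + 24.9) = −15.559188.
Balance: K_A + 26.4×ρ = K_B, so ρ = (K_B − K_A)/26.4 = 71.7548/26.4 = 2.72 g cm⁻³.

2.72 g cm⁻³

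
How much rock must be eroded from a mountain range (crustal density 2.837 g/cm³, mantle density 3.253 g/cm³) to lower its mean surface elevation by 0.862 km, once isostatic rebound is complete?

Net drop Δ = e − u = e − e ρ_c/ρ_m = e (ρ_m − ρ_c)/ρ_m.
e = Δ ρ_m/(ρ_m − ρ_c) = 0.862 km × 3.253/0.416 = 6.74 km.

6.74 km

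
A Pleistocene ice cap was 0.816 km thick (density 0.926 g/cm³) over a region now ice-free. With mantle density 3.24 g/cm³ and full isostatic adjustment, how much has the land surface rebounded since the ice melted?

Removing the load lets mantle flow back in; uplift u satisfies ρ_ice t = ρ_m u.
u = t ρ_ice/ρ_m = 0.816 km × 0.926/3.24 = 0.233 km.

0.233 km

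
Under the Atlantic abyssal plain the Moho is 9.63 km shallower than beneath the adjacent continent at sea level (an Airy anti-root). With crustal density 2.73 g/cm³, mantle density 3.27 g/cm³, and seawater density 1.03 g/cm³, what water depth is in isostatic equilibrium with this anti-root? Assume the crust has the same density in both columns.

3.06 km

Replacing a thickness d of crust by seawater at the top must be balanced by replacing crust with mantle at the base: d (ρ_c − ρ_w) = a (ρ_m − ρ_c).
d = a (ρ_m − ρ_c)/(ρ_c − ρ_w) = 9.63 km × 0.54/1.7 = 3.06 km.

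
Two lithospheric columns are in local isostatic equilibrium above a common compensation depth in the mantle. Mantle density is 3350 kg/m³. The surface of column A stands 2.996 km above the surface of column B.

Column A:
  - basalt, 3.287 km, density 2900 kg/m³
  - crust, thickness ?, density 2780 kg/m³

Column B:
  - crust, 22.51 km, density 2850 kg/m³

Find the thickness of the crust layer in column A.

34.8 km

Take the compensation level at the base of the deeper column (depth z_c below the surface of column A) and equate Σ ρ_i t_i down to z_c; mantle fills any gap and the z_c terms cancel.
Column A: 3.287×2900 + x×2780 + (z_c − 3.287 − x)×3350
Column B: 2.996×0 + 22.51×2850 + (z_c − 2.996 − 22.51)×3350
The z_c×3350 term appears on both sides and cancels. Collect the known terms of each column as K = Σ(ρt)_known − 3350 × (depth of known layers): K_A = 9532.3 − 3350×3.287 = −1479.15; K_B = 64153.5 − 3350×(2.996 + 22.51) = −21291.6.
Balance: K_A − x×(3350 − 2780) = K_B, so x = (K_A − K_B)/(3350 − 2780) = 19812.5/570 = 34.8 km.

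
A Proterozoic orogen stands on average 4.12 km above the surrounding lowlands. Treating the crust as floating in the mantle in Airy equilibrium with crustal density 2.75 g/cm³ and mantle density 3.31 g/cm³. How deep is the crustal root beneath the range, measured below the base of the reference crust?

Equating mass per unit area of the two columns: the weight of the topography is balanced by the buoyancy of the root, ρ_c h = (ρ_m − ρ_c) r.
r = h · ρ_c / (ρ_m − ρ_c) = 4.12 km × 2.75 / (3.31 − 2.75) = 20.2 km.

20.2 km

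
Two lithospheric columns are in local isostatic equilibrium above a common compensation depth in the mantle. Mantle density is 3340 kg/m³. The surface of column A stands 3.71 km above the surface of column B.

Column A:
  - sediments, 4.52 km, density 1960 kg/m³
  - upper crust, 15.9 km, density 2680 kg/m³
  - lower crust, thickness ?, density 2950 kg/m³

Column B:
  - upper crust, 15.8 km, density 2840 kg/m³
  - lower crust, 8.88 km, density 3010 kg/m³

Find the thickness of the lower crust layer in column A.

Take the compensation level at the base of the deeper column (depth z_c below the surface of column A) and equate Σ ρ_i t_i down to z_c; mantle fills any gap and the z_c terms cancel.
Column A: 4.52×1960 + 15.9×2680 + x×2950 + (z_c − 20.42 − x)×3340
Column B: 3.71×0 + 15.8×2840 + 8.88×3010 + (z_c − 3.71 − 24.68)×3340
The z_c×3340 term appears on both sides and cancels. Collect the known terms of each column as K = Σ(ρt)_known − 3340 × (depth of known layers): K_A = 51471.2 − 3340×20.42 = −16731.6; K_B = 71600.8 − 3340×(3.71 + 24.68) = −23221.8.
Balance: K_A − x×(3340 − 2950) = K_B, so x = (K_A − K_B)/(3340 − 2950) = 6490.2/390 = 16.6 km.

16.6 km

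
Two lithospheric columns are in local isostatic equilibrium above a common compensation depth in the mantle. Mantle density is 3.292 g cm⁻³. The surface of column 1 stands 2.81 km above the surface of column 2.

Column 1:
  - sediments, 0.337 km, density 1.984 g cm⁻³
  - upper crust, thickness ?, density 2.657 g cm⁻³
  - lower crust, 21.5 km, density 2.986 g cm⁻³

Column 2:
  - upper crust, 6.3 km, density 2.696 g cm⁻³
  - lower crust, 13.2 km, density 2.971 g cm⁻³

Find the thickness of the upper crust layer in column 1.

Take the compensation level at the base of the deeper column (depth z_c below the surface of column 1) and equate Σ ρ_i t_i down to z_c; mantle fills any gap and the z_c terms cancel.
Column 1: 0.337×1.984 + x×2.657 + 21.5×2.986 + (z_c − 21.837 − x)×3.292
Column 2: 2.81×0 + 6.3×2.696 + 13.2×2.971 + (z_c − 2.81 − 19.5)×3.292
The z_c×3.292 term appears on both sides and cancels. Collect the known terms of each column as K = Σ(ρt)_known − 3.292 × (depth of known layers): K_1 = 64.867608 − 3.292×21.837 = −7.019796; K_2 = 56.202 − 3.292×(2.81 + 19.5) = −17.24252.
Balance: K_1 − x×(3.292 − 2.657) = K_2, so x = (K_1 − K_2)/(3.292 − 2.657) = 10.2227/0.635 = 16.1 km.

16.1 km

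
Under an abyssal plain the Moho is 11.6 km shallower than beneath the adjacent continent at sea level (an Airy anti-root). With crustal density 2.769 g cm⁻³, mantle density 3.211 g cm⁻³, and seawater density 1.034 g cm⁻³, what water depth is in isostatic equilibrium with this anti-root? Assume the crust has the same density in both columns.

Replacing a thickness d of crust by seawater at the top must be balanced by replacing crust with mantle at the base: d (ρ_c − ρ_w) = a (ρ_m − ρ_c).
d = a (ρ_m − ρ_c)/(ρ_c − ρ_w) = 11.6 km × 0.442/1.735 = 2.96 km.

2.96 km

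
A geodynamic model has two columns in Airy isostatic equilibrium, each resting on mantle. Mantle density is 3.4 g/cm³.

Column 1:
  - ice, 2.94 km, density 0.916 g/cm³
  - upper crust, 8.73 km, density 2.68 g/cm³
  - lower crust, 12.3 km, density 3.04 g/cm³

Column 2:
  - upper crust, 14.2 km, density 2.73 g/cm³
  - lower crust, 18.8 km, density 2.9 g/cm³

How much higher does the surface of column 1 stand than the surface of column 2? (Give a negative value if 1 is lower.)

For any compensation level in the mantle, the mantle terms cancel and isostasy reduces to e = (Σt_1 − Σt_2) − (Σ(ρt)_1 − Σ(ρt)_2) / ρ_m.
Σt_1 = 23.97 km; Σt_2 = 33 km; Σ(ρt)_1 = 63.48144; Σ(ρt)_2 = 93.286 (in km·g/cm³).
e = (23.97 − 33) − (63.48144 − 93.286) / 3.4 = −0.264 km.

−0.264 km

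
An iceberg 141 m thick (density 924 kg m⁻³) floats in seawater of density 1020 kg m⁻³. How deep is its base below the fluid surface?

Draft d = t ρ_obj/ρ_fluid = 141 m × 924/1020 = 128 m.

128 m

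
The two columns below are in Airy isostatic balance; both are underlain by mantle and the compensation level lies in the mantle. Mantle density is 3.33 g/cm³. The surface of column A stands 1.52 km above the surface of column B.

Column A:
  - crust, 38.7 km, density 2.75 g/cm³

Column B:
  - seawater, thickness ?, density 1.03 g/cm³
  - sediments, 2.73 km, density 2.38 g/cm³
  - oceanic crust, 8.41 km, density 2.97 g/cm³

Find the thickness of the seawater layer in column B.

5.11 km

Take the compensation level at the base of the deeper column (depth z_c below the surface of column A) and equate Σ ρ_i t_i down to z_c; mantle fills any gap and the z_c terms cancel.
Column A: 38.7×2.75 + (z_c − 38.7)×3.33
Column B: 1.52×0 + x×1.03 + 2.73×2.38 + 8.41×2.97 + (z_c − 1.52 − 11.14 − x)×3.33
The z_c×3.33 term appears on both sides and cancels. Collect the known terms of each column as K = Σ(ρt)_known − 3.33 × (depth of known layers): K_A = 106.425 − 3.33×38.7 = −22.446; K_B = 31.4751 − 3.33×(1.52 + 11.14) = −10.6827.
Balance: K_A = K_B − x×(3.33 − 1.03), so x = (K_B − K_A)/(3.33 − 1.03) = 11.7633/2.3 = 5.11 km.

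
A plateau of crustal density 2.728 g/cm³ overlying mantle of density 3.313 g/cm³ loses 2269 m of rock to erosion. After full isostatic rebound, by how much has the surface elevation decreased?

Rebound u = e ρ_c/ρ_m = 2269 m × 2.728/3.313 = 1868 m.
Net surface drop = e − u = 2269 m − 1868 m = e (ρ_m − ρ_c)/ρ_m = 401 m.

401 m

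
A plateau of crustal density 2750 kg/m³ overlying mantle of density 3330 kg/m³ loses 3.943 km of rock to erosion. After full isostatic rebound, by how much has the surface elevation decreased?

Rebound u = e ρ_c/ρ_m = 3.943 km × 2750/3330 = 3.256 km.
Net surface drop = e − u = 3.943 km − 3.256 km = e (ρ_m − ρ_c)/ρ_m = 0.687 km.

0.687 km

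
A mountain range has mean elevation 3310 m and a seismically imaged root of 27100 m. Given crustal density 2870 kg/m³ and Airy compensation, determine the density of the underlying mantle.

Airy balance: ρ_c h = (ρ_m − ρ_c) r → ρ_m = ρ_c (1 + h/r).
ρ_m = 2870 × (1 + 3310 m/27100 m) = 3220 kg/m³.

3220 kg/m³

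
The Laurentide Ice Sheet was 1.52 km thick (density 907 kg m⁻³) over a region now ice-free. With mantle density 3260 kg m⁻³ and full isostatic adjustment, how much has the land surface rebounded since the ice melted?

0.423 km

Removing the load lets mantle flow back in; uplift u satisfies ρ_ice t = ρ_m u.
u = t ρ_ice/ρ_m = 1.52 km × 907/3260 = 0.423 km.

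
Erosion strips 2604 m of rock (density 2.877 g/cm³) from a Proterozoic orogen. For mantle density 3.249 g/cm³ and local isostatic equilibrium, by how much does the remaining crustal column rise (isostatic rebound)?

Unloading: uplift u = e ρ_c/ρ_m = 2604 m × 2.877/3.249 = 2310 m.

2310 m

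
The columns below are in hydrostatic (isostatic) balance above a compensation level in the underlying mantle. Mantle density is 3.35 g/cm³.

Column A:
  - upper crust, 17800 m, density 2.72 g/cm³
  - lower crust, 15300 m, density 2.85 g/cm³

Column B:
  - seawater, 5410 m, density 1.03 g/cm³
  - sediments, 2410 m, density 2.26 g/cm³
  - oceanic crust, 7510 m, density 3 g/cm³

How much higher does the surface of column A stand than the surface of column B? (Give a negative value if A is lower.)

For any compensation level in the mantle, the mantle terms cancel and isostasy reduces to e = (Σt_A − Σt_B) − (Σ(ρt)_A − Σ(ρt)_B) / ρ_m.
Σt_A = 33100 m; Σt_B = 15330 m; Σ(ρt)_A = 92021; Σ(ρt)_B = 33548.9 (in m·g/cm³).
e = (33100 − 15330) − (92021 − 33548.9) / 3.35 = 316 m.

316 m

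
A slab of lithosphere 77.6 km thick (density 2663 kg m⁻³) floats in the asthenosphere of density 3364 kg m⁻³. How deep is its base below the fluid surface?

Draft d = t ρ_obj/ρ_fluid = 77.6 km × 2663/3364 = 61.4 km.

61.4 km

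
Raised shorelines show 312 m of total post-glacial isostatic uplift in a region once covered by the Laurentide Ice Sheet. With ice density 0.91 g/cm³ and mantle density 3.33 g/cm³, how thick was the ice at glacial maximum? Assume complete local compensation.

1140 m

u = t ρ_ice/ρ_m → t = u ρ_m/ρ_ice = 312 m × 3.33/0.91 = 1140 m.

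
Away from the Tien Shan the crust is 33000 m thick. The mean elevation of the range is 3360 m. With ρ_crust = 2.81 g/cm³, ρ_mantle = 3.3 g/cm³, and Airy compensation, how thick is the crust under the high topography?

Root depth r = h ρ_c / (ρ_m − ρ_c) = 3360 m × 2.81 / 0.49 = 19270 m.
Total thickness = T + h + r = 33000 m + 3360 m + 19270 m = 55600 m.

55600 m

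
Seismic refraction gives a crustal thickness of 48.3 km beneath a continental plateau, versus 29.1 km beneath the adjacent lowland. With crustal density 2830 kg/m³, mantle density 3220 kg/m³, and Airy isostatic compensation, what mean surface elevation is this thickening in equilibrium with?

Excess crust Δ = 48.3 km − 29.1 km = 19.2 km, split between elevation h and root r with h + r = Δ.
Airy balance ρ_c h = (ρ_m − ρ_c) r gives r = h ρ_c/(ρ_m − ρ_c), so h (1 + ρ_c/(ρ_m − ρ_c)) = Δ, i.e. h = Δ (ρ_m − ρ_c)/ρ_m.
h = 19.2 km × 390/3220 = 2.33 km.

2.33 km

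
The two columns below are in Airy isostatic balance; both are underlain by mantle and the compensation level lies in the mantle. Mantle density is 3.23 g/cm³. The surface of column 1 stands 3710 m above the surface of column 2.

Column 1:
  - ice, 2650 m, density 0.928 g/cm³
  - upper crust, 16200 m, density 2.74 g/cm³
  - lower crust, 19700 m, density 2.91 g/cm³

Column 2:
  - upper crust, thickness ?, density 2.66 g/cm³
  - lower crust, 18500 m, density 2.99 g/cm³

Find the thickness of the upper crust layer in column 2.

6880 m

Take the compensation level at the base of the deeper column (depth z_c below the surface of column 1) and equate Σ ρ_i t_i down to z_c; mantle fills any gap and the z_c terms cancel.
Column 1: 2650×0.928 + 16200×2.74 + 19700×2.91 + (z_c − 38550)×3.23
Column 2: 3710×0 + x×2.66 + 18500×2.99 + (z_c − 3710 − 18500 − x)×3.23
The z_c×3.23 term appears on both sides and cancels. Collect the known terms of each column as K = Σ(ρt)_known − 3.23 × (depth of known layers): K_1 = 104174.2 − 3.23×38550 = −20342.3; K_2 = 55315 − 3.23×(3710 + 18500) = −16423.3.
Balance: K_1 = K_2 − x×(3.23 − 2.66), so x = (K_2 − K_1)/(3.23 − 2.66) = 3919/0.57 = 6880 m.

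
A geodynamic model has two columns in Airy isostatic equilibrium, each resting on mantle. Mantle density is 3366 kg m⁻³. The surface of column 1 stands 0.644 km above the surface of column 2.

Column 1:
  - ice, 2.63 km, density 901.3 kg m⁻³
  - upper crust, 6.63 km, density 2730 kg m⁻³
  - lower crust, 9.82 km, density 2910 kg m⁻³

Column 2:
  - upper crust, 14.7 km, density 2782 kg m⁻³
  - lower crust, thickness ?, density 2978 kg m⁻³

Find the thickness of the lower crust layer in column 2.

11.4 km

Take the compensation level at the base of the deeper column (depth z_c below the surface of column 1) and equate Σ ρ_i t_i down to z_c; mantle fills any gap and the z_c terms cancel.
Column 1: 2.63×901.3 + 6.63×2730 + 9.82×2910 + (z_c − 19.08)×3366
Column 2: 0.644×0 + 14.7×2782 + x×2978 + (z_c − 0.644 − 14.7 − x)×3366
The z_c×3366 term appears on both sides and cancels. Collect the known terms of each column as K = Σ(ρt)_known − 3366 × (depth of known layers): K_1 = 49046.519 − 3366×19.08 = −15176.761; K_2 = 40895.4 − 3366×(0.644 + 14.7) = −10752.504.
Balance: K_1 = K_2 − x×(3366 − 2978), so x = (K_2 − K_1)/(3366 − 2978) = 4424.26/388 = 11.4 km.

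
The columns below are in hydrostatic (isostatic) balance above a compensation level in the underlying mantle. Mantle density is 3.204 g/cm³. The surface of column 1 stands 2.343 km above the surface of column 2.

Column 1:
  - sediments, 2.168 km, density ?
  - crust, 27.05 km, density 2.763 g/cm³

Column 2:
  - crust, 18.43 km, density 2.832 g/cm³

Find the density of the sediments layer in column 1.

Take the compensation level at the base of the deeper column (depth z_c below the surface of column 1) and equate Σ ρ_i t_i down to z_c; mantle fills any gap and the z_c terms cancel.
Column 1: 2.168×ρ + 27.05×2.763 + (z_c − 29.218)×3.204
Column 2: 2.343×0 + 18.43×2.832 + (z_c − 2.343 − 18.43)×3.204
The z_c×3.204 term appears on both sides and cancels. Collect the known terms of each column as K = Σ(ρt)_known − 3.204 × (depth of known layers): K_1 = 74.73915 − 3.204×29.218 = −18.875322; K_2 = 52.19376 − 3.204×(2.343 + 18.43) = −14.362932.
Balance: K_1 + 2.168×ρ = K_2, so ρ = (K_2 − K_1)/2.168 = 4.51239/2.168 = 2.08 g/cm³.

2.08 g/cm³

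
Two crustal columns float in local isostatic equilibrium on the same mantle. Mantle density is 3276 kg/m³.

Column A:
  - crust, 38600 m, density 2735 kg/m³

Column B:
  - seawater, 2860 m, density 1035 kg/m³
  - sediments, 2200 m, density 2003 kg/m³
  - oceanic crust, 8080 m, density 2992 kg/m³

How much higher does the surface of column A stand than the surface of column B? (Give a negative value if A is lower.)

2860 m

For any compensation level in the mantle, the mantle terms cancel and isostasy reduces to e = (Σt_A − Σt_B) − (Σ(ρt)_A − Σ(ρt)_B) / ρ_m.
Σt_A = 38600 m; Σt_B = 13140 m; Σ(ρt)_A = 105571000; Σ(ρt)_B = 31542060 (in m·kg/m³).
e = (38600 − 13140) − (105571000 − 31542060) / 3276 = 2860 m.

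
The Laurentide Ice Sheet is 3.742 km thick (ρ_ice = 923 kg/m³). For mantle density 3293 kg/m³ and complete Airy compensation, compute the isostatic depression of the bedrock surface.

For local isostatic compensation: the ice load ρ_ice t is balanced by mantle displaced below, ρ_m s.
s = t ρ_ice / ρ_m = 3.742 km × 923/3293 = 1.05 km.

1.05 km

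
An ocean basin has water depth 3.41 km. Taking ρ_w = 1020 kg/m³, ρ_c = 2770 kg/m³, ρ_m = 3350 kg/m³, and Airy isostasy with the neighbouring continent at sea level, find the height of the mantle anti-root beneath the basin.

10.3 km

Balancing pressure at the compensation depth: replacing crust with seawater at the top is compensated by replacing crust with mantle at the base: d (ρ_c − ρ_w) = a (ρ_m − ρ_c).
a = d (ρ_c − ρ_w)/(ρ_m − ρ_c) = 3.41 km × 1750/580 = 10.3 km.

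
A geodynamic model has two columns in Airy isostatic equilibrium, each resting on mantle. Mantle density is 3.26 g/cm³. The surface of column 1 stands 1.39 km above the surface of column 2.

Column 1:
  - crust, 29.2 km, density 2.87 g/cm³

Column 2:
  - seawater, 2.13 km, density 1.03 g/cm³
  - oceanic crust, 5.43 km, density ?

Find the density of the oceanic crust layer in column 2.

2.87 g/cm³

Take the compensation level at the base of the deeper column (depth z_c below the surface of column 1) and equate Σ ρ_i t_i down to z_c; mantle fills any gap and the z_c terms cancel.
Column 1: 29.2×2.87 + (z_c − 29.2)×3.26
Column 2: 1.39×0 + 2.13×1.03 + 5.43×ρ + (z_c − 1.39 − 7.56)×3.26
The z_c×3.26 term appears on both sides and cancels. Collect the known terms of each column as K = Σ(ρt)_known − 3.26 × (depth of known layers): K_1 = 83.804 − 3.26×29.2 = −11.388; K_2 = 2.1939 − 3.26×(1.39 + 7.56) = −26.9831.
Balance: K_1 = K_2 + 5.43×ρ, so ρ = (K_1 − K_2)/5.43 = 15.5951/5.43 = 2.87 g/cm³.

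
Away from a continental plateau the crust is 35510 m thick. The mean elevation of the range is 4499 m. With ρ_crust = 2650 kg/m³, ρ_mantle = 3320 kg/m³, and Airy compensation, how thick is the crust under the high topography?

57800 m

Root depth r = h ρ_c / (ρ_m − ρ_c) = 4499 m × 2650 / 670 = 17790 m.
Total thickness = T + h + r = 35510 m + 4499 m + 17790 m = 57800 m.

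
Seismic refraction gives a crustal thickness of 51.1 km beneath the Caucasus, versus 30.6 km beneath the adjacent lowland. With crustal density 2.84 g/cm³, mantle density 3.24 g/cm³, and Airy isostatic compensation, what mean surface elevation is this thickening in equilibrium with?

2.53 km

Excess crust Δ = 51.1 km − 30.6 km = 20.5 km, split between elevation h and root r with h + r = Δ.
Airy balance ρ_c h = (ρ_m − ρ_c) r gives r = h ρ_c/(ρ_m − ρ_c), so h (1 + ρ_c/(ρ_m − ρ_c)) = Δ, i.e. h = Δ (ρ_m − ρ_c)/ρ_m.
h = 20.5 km × 0.4/3.24 = 2.53 km.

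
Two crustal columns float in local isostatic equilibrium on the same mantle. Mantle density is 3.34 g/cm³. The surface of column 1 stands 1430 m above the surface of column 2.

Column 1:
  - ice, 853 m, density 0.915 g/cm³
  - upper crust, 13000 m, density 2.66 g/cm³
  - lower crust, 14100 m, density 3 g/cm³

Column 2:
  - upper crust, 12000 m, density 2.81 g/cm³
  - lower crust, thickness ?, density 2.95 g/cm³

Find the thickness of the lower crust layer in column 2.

Take the compensation level at the base of the deeper column (depth z_c below the surface of column 1) and equate Σ ρ_i t_i down to z_c; mantle fills any gap and the z_c terms cancel.
Column 1: 853×0.915 + 13000×2.66 + 14100×3 + (z_c − 27953)×3.34
Column 2: 1430×0 + 12000×2.81 + x×2.95 + (z_c − 1430 − 12000 − x)×3.34
The z_c×3.34 term appears on both sides and cancels. Collect the known terms of each column as K = Σ(ρt)_known − 3.34 × (depth of known layers): K_1 = 77660.495 − 3.34×27953 = −15702.525; K_2 = 33720 − 3.34×(1430 + 12000) = −11136.2.
Balance: K_1 = K_2 − x×(3.34 − 2.95), so x = (K_2 − K_1)/(3.34 − 2.95) = 4566.32/0.39 = 11700 m.

11700 m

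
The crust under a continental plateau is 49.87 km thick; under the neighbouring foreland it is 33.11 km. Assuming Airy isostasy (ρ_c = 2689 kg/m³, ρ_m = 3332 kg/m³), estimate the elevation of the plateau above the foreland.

3.23 km

Excess crust Δ = 49.87 km − 33.11 km = 16.76 km, split between elevation h and root r with h + r = Δ.
Airy balance ρ_c h = (ρ_m − ρ_c) r gives r = h ρ_c/(ρ_m − ρ_c), so h (1 + ρ_c/(ρ_m − ρ_c)) = Δ, i.e. h = Δ (ρ_m − ρ_c)/ρ_m.
h = 16.76 km × 643/3332 = 3.23 km.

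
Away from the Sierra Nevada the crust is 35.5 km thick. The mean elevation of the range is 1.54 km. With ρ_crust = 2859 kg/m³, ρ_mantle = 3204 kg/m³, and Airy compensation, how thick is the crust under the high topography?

Root depth r = h ρ_c / (ρ_m − ρ_c) = 1.54 km × 2859 / 345 = 12.76 km.
Total thickness = T + h + r = 35.5 km + 1.54 km + 12.76 km = 49.8 km.

49.8 km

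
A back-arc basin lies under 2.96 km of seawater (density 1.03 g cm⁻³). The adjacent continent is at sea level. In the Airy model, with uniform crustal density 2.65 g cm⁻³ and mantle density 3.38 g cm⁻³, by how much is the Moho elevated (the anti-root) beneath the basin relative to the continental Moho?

Isostatic balance requires: replacing crust with seawater at the top is compensated by replacing crust with mantle at the base: d (ρ_c − ρ_w) = a (ρ_m − ρ_c).
a = d (ρ_c − ρ_w)/(ρ_m − ρ_c) = 2.96 km × 1.62/0.73 = 6.57 km.

6.57 km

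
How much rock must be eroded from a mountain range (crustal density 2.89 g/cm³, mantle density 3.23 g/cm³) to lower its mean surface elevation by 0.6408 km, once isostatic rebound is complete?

Net drop Δ = e − u = e − e ρ_c/ρ_m = e (ρ_m − ρ_c)/ρ_m.
e = Δ ρ_m/(ρ_m − ρ_c) = 0.6408 km × 3.23/0.34 = 6.09 km.

6.09 km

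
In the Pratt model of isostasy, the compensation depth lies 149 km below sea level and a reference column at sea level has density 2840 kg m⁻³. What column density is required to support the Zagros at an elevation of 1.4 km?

2810 kg m⁻³

Pratt balance: ρ_ref D = ρ (D + h).
ρ = ρ_ref D/(D + h) = 2840 × 149 km/(149 km + 1.4 km) = 2810 kg m⁻³.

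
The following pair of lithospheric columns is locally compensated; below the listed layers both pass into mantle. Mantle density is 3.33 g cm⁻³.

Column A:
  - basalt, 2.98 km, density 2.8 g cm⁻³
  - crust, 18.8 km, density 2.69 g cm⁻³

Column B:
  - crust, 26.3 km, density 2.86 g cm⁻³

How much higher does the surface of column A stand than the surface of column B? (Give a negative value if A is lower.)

For any compensation level in the mantle, the mantle terms cancel and isostasy reduces to e = (Σt_A − Σt_B) − (Σ(ρt)_A − Σ(ρt)_B) / ρ_m.
Σt_A = 21.78 km; Σt_B = 26.3 km; Σ(ρt)_A = 58.916; Σ(ρt)_B = 75.218 (in km·g cm⁻³).
e = (21.78 − 26.3) − (58.916 − 75.218) / 3.33 = 0.375 km.

0.375 km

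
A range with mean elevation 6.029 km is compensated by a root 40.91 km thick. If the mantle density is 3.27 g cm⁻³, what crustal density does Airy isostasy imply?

2.85 g cm⁻³

ρ_c h = (ρ_m − ρ_c) r → ρ_c (h + r) = ρ_m r → ρ_c = ρ_m r / (h + r).
ρ_c = 3.27 × 40.91 km / (6.029 km + 40.91 km) = 2.85 g cm⁻³.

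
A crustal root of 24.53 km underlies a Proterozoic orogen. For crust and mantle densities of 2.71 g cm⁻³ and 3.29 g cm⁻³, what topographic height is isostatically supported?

In Airy isostatic equilibrium: ρ_c h = (ρ_m − ρ_c) r.
h = r (ρ_m − ρ_c) / ρ_c = 24.53 km × (3.29 − 2.71) / 2.71 = 5.25 km.

5.25 km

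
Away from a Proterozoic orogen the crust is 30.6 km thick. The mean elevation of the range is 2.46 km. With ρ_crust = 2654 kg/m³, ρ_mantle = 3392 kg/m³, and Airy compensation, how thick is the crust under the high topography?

Root depth r = h ρ_c / (ρ_m − ρ_c) = 2.46 km × 2654 / 738 = 8.847 km.
Total thickness = T + h + r = 30.6 km + 2.46 km + 8.847 km = 41.9 km.

41.9 km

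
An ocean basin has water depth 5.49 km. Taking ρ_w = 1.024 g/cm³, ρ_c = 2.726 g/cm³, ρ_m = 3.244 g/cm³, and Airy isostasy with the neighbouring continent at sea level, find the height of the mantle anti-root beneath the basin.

18 km

By Archimedes' principle applied to the lithosphere: replacing crust with seawater at the top is compensated by replacing crust with mantle at the base: d (ρ_c − ρ_w) = a (ρ_m − ρ_c).
a = d (ρ_c − ρ_w)/(ρ_m − ρ_c) = 5.49 km × 1.702/0.518 = 18 km.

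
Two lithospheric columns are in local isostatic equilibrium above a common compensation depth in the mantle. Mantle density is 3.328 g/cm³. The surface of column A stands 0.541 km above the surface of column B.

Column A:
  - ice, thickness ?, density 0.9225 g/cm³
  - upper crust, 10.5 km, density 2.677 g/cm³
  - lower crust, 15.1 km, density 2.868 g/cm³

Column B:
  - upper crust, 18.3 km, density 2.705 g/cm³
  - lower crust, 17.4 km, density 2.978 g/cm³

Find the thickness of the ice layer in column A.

2.29 km

Take the compensation level at the base of the deeper column (depth z_c below the surface of column A) and equate Σ ρ_i t_i down to z_c; mantle fills any gap and the z_c terms cancel.
Column A: x×0.9225 + 10.5×2.677 + 15.1×2.868 + (z_c − 25.6 − x)×3.328
Column B: 0.541×0 + 18.3×2.705 + 17.4×2.978 + (z_c − 0.541 − 35.7)×3.328
The z_c×3.328 term appears on both sides and cancels. Collect the known terms of each column as K = Σ(ρt)_known − 3.328 × (depth of known layers): K_A = 71.4153 − 3.328×25.6 = −13.7815; K_B = 101.3187 − 3.328×(0.541 + 35.7) = −19.291348.
Balance: K_A − x×(3.328 − 0.9225) = K_B, so x = (K_A − K_B)/(3.328 − 0.9225) = 5.50985/2.4055 = 2.29 km.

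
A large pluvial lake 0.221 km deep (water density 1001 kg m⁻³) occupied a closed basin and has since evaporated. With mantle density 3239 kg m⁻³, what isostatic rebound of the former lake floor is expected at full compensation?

u = d ρ_w/ρ_m = 0.221 km × 1001/3239 = 0.0683 km.

0.0683 km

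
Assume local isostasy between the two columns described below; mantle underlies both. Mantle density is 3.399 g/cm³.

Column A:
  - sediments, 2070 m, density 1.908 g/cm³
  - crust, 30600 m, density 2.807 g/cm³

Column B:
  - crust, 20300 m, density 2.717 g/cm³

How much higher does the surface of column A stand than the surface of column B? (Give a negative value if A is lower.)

For any compensation level in the mantle, the mantle terms cancel and isostasy reduces to e = (Σt_A − Σt_B) − (Σ(ρt)_A − Σ(ρt)_B) / ρ_m.
Σt_A = 32670 m; Σt_B = 20300 m; Σ(ρt)_A = 89843.76; Σ(ρt)_B = 55155.1 (in m·g/cm³).
e = (32670 − 20300) − (89843.76 − 55155.1) / 3.399 = 2160 m.

2160 m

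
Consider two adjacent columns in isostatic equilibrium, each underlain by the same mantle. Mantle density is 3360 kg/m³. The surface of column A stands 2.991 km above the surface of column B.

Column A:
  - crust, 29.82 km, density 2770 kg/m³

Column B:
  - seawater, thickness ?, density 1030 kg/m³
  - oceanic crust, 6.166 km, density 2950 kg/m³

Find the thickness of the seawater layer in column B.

Take the compensation level at the base of the deeper column (depth z_c below the surface of column A) and equate Σ ρ_i t_i down to z_c; mantle fills any gap and the z_c terms cancel.
Column A: 29.82×2770 + (z_c − 29.82)×3360
Column B: 2.991×0 + x×1030 + 6.166×2950 + (z_c − 2.991 − 6.166 − x)×3360
The z_c×3360 term appears on both sides and cancels. Collect the known terms of each column as K = Σ(ρt)_known − 3360 × (depth of known layers): K_A = 82601.4 − 3360×29.82 = −17593.8; K_B = 18189.7 − 3360×(2.991 + 6.166) = −12577.82.
Balance: K_A = K_B − x×(3360 − 1030), so x = (K_B − K_A)/(3360 − 1030) = 5015.98/2330 = 2.15 km.

2.15 km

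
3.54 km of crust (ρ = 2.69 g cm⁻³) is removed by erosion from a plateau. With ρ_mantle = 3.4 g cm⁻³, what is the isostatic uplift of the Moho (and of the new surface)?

2.8 km

Unloading: uplift u = e ρ_c/ρ_m = 3.54 km × 2.69/3.4 = 2.8 km.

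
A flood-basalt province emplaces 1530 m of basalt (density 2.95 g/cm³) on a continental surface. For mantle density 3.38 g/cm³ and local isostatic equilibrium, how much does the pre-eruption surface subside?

1340 m

Subaerial loading: s = t ρ_load / ρ_m.
s = 1530 m × 2.95/3.38 = 1340 m.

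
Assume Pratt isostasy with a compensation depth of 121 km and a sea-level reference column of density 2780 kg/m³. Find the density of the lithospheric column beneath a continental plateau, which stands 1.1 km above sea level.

2750 kg/m³

Pratt balance: ρ_ref D = ρ (D + h).
ρ = ρ_ref D/(D + h) = 2780 × 121 km/(121 km + 1.1 km) = 2750 kg/m³.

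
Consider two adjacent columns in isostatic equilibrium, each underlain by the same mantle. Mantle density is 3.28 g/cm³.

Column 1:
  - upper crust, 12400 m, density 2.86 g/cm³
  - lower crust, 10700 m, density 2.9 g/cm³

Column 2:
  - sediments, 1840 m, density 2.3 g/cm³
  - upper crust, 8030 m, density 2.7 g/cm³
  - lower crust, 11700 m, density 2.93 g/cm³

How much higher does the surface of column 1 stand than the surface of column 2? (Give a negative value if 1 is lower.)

For any compensation level in the mantle, the mantle terms cancel and isostasy reduces to e = (Σt_1 − Σt_2) − (Σ(ρt)_1 − Σ(ρt)_2) / ρ_m.
Σt_1 = 23100 m; Σt_2 = 21570 m; Σ(ρt)_1 = 66494; Σ(ρt)_2 = 60194 (in m·g/cm³).
e = (23100 − 21570) − (66494 − 60194) / 3.28 = −391 m.

−391 m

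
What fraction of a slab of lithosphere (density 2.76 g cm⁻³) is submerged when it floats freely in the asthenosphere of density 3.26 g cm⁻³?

Submerged fraction = ρ_obj/ρ_fluid = 2.76/3.26 = 84.7%.

84.7%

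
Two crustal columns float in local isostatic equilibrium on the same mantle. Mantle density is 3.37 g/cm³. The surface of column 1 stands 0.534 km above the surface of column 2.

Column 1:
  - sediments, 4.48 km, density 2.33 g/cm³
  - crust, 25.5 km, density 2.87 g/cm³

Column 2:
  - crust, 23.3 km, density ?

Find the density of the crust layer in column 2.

Take the compensation level at the base of the deeper column (depth z_c below the surface of column 1) and equate Σ ρ_i t_i down to z_c; mantle fills any gap and the z_c terms cancel.
Column 1: 4.48×2.33 + 25.5×2.87 + (z_c − 29.98)×3.37
Column 2: 0.534×0 + 23.3×ρ + (z_c − 0.534 − 23.3)×3.37
The z_c×3.37 term appears on both sides and cancels. Collect the known terms of each column as K = Σ(ρt)_known − 3.37 × (depth of known layers): K_1 = 83.6234 − 3.37×29.98 = −17.4092; K_2 = 0 − 3.37×(0.534 + 23.3) = −80.32058.
Balance: K_1 = K_2 + 23.3×ρ, so ρ = (K_1 − K_2)/23.3 = 62.9114/23.3 = 2.7 g/cm³.

2.7 g/cm³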